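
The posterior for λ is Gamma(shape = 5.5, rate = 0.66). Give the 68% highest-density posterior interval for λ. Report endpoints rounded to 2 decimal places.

[4.06, 10.61]

The posterior is unimodal and skewed, so the HPD interval has equal density at both endpoints and is the shortest 68% interval.
Solving f(4.06) = f(10.61) with F(10.61) − F(4.06) = 0.68 gives [4.06, 10.61].
For comparison, the equal-tailed interval is [4.90, 11.76]; the HPD is narrower and shifted toward the mode.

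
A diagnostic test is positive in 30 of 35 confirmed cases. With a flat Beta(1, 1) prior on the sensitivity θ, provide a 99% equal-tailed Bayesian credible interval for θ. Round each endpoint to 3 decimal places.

[0.654, 0.955]

Posterior: Beta(1+30, 1+5) = Beta(31, 6).
Equal-tailed 99% interval: the 0.005 and 0.995 quantiles of Beta(31, 6).
Posterior mean ≈ 0.838, SD ≈ 0.060; a Normal approximation gives roughly [0.684, 0.992].
Exact: F⁻¹(0.005) = 0.654; F⁻¹(0.995) = 0.955.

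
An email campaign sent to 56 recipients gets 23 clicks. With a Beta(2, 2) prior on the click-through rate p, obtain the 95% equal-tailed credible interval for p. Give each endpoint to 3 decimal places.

[0.296, 0.543]

Posterior: Beta(2+23, 2+33) = Beta(25, 35).
Equal-tailed 95% interval: the 0.025 and 0.975 quantiles of Beta(25, 35).
Posterior mean ≈ 0.417, SD ≈ 0.063; a Normal approximation gives roughly [0.293, 0.540].
Exact: F⁻¹(0.025) = 0.296; F⁻¹(0.975) = 0.543.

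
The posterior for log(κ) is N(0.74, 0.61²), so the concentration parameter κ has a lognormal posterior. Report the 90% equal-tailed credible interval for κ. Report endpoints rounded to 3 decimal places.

On the log scale the 90% interval is 0.74 ± 1.645 × 0.61 = [-0.2634, 1.7434].
Exponentiate: [e^-0.2634, e^1.7434] = [0.768, 5.717].

[0.768, 5.717]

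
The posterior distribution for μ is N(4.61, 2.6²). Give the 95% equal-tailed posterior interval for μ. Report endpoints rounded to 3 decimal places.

[-0.486, 9.706]

The posterior is symmetric, so the 95% equal-tailed interval is μ = 4.61 ± z·2.6 with z = 1.960.
Half-width: 1.960 × 2.6 = 5.096.
4.61 − 5.096 = -0.486; 4.61 + 5.096 = 9.706.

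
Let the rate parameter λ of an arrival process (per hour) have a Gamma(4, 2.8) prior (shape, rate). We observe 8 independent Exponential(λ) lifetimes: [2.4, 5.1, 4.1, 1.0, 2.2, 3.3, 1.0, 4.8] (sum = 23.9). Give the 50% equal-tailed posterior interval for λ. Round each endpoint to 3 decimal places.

[0.357, 0.529]

Posterior: Gamma(4+8, 2.8+23.9) = Gamma(12, 26.7) (shape, rate).
Equal-tailed 50% interval: Gamma(12, 26.7) quantiles at 0.25 and 0.75.
Posterior mean ≈ 0.449, SD ≈ 0.130; a Normal approximation gives roughly [0.362, 0.537].
Exact: lower = 0.357; upper = 0.529.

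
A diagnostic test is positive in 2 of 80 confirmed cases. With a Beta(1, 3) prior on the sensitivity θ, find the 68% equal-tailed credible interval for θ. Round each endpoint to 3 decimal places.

[0.017, 0.055]

Posterior: Beta(1+2, 3+78) = Beta(3, 81).
Equal-tailed 68% interval: the 0.16 and 0.84 quantiles of Beta(3, 81).
Posterior mean ≈ 0.036, SD ≈ 0.020; a Normal approximation gives roughly [0.016, 0.056].
Exact: F⁻¹(0.16) = 0.017; F⁻¹(0.84) = 0.055.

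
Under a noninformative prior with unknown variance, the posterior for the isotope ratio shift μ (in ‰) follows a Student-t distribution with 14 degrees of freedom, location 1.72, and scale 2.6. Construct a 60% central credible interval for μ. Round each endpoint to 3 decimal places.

[-0.537, 3.977]

The t_14 distribution is symmetric; the 60% interval is 1.72 ± t·2.6 with t_{0.8,14} = 0.868.
Half-width: 0.868 × 2.6 = 2.257.
1.72 − 2.257 = -0.537; 1.72 + 2.257 = 3.977.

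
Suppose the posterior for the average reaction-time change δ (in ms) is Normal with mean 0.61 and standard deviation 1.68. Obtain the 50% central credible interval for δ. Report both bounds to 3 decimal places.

[-0.523, 1.743]

The posterior is symmetric, so the 50% equal-tailed interval is δ = 0.61 ± z·1.68 with z = 0.674.
Half-width: 0.674 × 1.68 = 1.133.
0.61 − 1.133 = -0.523; 0.61 + 1.133 = 1.743.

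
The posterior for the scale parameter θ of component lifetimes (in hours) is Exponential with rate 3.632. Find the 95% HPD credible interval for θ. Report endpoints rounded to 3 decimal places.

The exponential density is strictly decreasing on [0, ∞), so the HPD interval is anchored at 0: [0, q] with P(θ ≤ q) = 0.95.
q = −ln(1 − 0.95) / 3.632 = 2.9957 / 3.632 = 0.825.

[0.000, 0.825]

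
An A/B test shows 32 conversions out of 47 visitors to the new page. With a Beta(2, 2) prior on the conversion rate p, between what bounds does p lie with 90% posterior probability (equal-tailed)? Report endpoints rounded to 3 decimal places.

Posterior: Beta(2+32, 2+15) = Beta(34, 17).
Equal-tailed 90% interval: the 0.05 and 0.95 quantiles of Beta(34, 17).
Posterior mean ≈ 0.667, SD ≈ 0.065; a Normal approximation gives roughly [0.559, 0.774].
Exact: F⁻¹(0.05) = 0.555; F⁻¹(0.95) = 0.770.

[0.555, 0.770]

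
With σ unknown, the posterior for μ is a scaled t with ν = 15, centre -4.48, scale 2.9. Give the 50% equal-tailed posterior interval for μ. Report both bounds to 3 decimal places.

The t_15 distribution is symmetric; the 50% interval is -4.48 ± t·2.9 with t_{0.75,15} = 0.691.
Half-width: 0.691 × 2.9 = 2.004.
-4.48 − 2.004 = -6.484; -4.48 + 2.004 = -2.476.

[-6.484, -2.476]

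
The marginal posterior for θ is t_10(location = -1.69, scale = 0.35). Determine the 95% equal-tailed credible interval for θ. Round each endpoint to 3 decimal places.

[-2.470, -0.910]

The t_10 distribution is symmetric; the 95% interval is -1.69 ± t·0.35 with t_{0.975,10} = 2.228.
Half-width: 2.228 × 0.35 = 0.780.
-1.69 − 0.780 = -2.470; -1.69 + 0.780 = -0.910.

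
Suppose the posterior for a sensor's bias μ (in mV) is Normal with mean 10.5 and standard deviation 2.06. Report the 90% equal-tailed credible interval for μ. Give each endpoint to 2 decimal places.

[7.11, 13.89]

The posterior is symmetric, so the 90% equal-tailed interval is μ = 10.5 ± z·2.06 with z = 1.645.
Half-width: 1.645 × 2.06 = 3.39.
10.5 − 3.39 = 7.11; 10.5 + 3.39 = 13.89.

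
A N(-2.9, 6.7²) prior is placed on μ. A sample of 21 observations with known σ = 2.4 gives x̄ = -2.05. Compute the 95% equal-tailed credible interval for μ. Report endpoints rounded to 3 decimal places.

[-3.079, -1.032]

Posterior precision = 1/6.7² + 21/2.4² = 0.0223 + 3.6458 = 3.6681, so posterior SD = 0.5221.
Posterior mean = (-2.9/6.7² + 21·-2.05/2.4²) / 3.6681 = -2.0552.
Interval: -2.0552 ± 1.960 × 0.5221 → [-3.079, -1.032].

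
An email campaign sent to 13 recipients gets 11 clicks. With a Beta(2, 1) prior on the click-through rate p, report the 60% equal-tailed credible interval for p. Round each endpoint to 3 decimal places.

Posterior: Beta(2+11, 1+2) = Beta(13, 3).
Equal-tailed 60% interval: the 0.2 and 0.8 quantiles of Beta(13, 3).
Posterior mean ≈ 0.812, SD ≈ 0.095; a Normal approximation gives roughly [0.733, 0.892].
Exact: F⁻¹(0.2) = 0.736; F⁻¹(0.8) = 0.896.

[0.736, 0.896]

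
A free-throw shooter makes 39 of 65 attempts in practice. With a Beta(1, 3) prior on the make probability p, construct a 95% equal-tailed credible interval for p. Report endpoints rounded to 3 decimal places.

Posterior: Beta(1+39, 3+26) = Beta(40, 29).
Equal-tailed 95% interval: the 0.025 and 0.975 quantiles of Beta(40, 29).
Posterior mean ≈ 0.580, SD ≈ 0.059; a Normal approximation gives roughly [0.464, 0.695].
Exact: F⁻¹(0.025) = 0.462; F⁻¹(0.975) = 0.693.

[0.462, 0.693]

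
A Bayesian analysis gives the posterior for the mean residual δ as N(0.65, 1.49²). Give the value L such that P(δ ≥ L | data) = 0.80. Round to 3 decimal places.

-0.604

Need L with P(δ ≥ L) = 0.80: L = 0.65 − z_{0.2}·1.49.
z = 0.842; L = 0.65 − 0.842 × 1.49 = -0.604.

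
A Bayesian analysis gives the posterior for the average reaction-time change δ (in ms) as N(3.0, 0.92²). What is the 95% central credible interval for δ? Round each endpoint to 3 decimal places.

[1.197, 4.803]

The posterior is symmetric, so the 95% equal-tailed interval is δ = 3.0 ± z·0.92 with z = 1.960.
Half-width: 1.960 × 0.92 = 1.803.
3.0 − 1.803 = 1.197; 3.0 + 1.803 = 4.803.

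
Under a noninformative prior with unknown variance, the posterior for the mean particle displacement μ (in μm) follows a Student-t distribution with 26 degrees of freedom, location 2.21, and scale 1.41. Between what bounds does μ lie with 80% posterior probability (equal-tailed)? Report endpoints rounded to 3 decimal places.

[0.356, 4.064]

The t_26 distribution is symmetric; the 80% interval is 2.21 ± t·1.41 with t_{0.9,26} = 1.315.
Half-width: 1.315 × 1.41 = 1.854.
2.21 − 1.854 = 0.356; 2.21 + 1.854 = 4.064.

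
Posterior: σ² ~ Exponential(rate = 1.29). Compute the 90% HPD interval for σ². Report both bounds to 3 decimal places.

[0.000, 1.785]

The exponential density is strictly decreasing on [0, ∞), so the HPD interval is anchored at 0: [0, q] with P(σ² ≤ q) = 0.90.
q = −ln(1 − 0.90) / 1.29 = 2.3026 / 1.29 = 1.785.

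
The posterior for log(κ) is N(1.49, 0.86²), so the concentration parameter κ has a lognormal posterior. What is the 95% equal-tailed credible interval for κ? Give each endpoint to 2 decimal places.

On the log scale the 95% interval is 1.49 ± 1.960 × 0.86 = [-0.1956, 3.1756].
Exponentiate: [e^-0.1956, e^3.1756] = [0.82, 23.94].

[0.82, 23.94]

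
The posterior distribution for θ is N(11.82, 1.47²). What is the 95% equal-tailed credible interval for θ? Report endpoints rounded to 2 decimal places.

[8.94, 14.70]

The posterior is symmetric, so the 95% equal-tailed interval is θ = 11.82 ± z·1.47 with z = 1.960.
Half-width: 1.960 × 1.47 = 2.88.
11.82 − 2.88 = 8.94; 11.82 + 2.88 = 14.70.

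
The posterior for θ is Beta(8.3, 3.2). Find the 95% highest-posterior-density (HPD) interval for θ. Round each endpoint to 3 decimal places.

The posterior is unimodal and skewed, so the HPD interval has equal density at both endpoints and is the shortest 95% interval.
Solving f(0.475) = f(0.947) with F(0.947) − F(0.475) = 0.95 gives [0.475, 0.947].
For comparison, the equal-tailed interval is [0.444, 0.927]; the HPD is narrower and shifted toward the mode.

[0.475, 0.947]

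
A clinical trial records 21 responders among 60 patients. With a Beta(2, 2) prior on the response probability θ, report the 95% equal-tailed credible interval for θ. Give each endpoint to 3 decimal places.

[0.247, 0.480]

Posterior: Beta(2+21, 2+39) = Beta(23, 41).
Equal-tailed 95% interval: the 0.025 and 0.975 quantiles of Beta(23, 41).
Posterior mean ≈ 0.359, SD ≈ 0.060; a Normal approximation gives roughly [0.243, 0.476].
Exact: F⁻¹(0.025) = 0.247; F⁻¹(0.975) = 0.480.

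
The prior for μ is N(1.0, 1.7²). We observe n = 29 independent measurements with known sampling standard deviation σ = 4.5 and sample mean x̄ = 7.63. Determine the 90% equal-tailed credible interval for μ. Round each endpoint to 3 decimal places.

Posterior precision = 1/1.7² + 29/4.5² = 0.3460 + 1.4321 = 1.7781, so posterior SD = 0.7499.
Posterior mean = (1.0/1.7² + 29·7.63/4.5²) / 1.7781 = 6.3398.
Interval: 6.3398 ± 1.645 × 0.7499 → [5.106, 7.573].

[5.106, 7.573]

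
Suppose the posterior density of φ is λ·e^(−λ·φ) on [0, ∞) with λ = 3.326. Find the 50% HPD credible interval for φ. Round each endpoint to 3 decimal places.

The exponential density is strictly decreasing on [0, ∞), so the HPD interval is anchored at 0: [0, q] with P(φ ≤ q) = 0.50.
q = −ln(1 − 0.50) / 3.326 = 0.6931 / 3.326 = 0.208.

[0.000, 0.208]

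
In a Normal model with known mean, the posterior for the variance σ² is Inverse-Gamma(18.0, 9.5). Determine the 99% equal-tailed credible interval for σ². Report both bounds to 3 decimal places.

Inverse-Gamma(18.0, 9.5) quantiles: F⁻¹(0.005) and F⁻¹(0.995).
Equivalently, 1/σ² ~ Gamma(18.0, rate = 9.5); invert its 0.995 and 0.005 quantiles.
Posterior mean ≈ 0.559, SD ≈ 0.140; a Normal approximation gives roughly [0.199, 0.919].
Exact: lower = 0.309; upper = 1.062.

[0.309, 1.062]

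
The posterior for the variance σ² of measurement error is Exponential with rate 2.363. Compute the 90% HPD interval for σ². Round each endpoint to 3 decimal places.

[0.000, 0.974]

The exponential density is strictly decreasing on [0, ∞), so the HPD interval is anchored at 0: [0, q] with P(σ² ≤ q) = 0.90.
q = −ln(1 − 0.90) / 2.363 = 2.3026 / 2.363 = 0.974.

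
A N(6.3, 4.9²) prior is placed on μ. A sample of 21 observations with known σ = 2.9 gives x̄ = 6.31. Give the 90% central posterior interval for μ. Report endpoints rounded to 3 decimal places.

[5.277, 7.342]

Posterior precision = 1/4.9² + 21/2.9² = 0.0416 + 2.4970 = 2.5387, so posterior SD = 0.6276.
Posterior mean = (6.3/4.9² + 21·6.31/2.9²) / 2.5387 = 6.3098.
Interval: 6.3098 ± 1.645 × 0.6276 → [5.277, 7.342].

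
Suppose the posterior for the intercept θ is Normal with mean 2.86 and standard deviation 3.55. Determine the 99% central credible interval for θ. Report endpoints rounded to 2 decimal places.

[-6.28, 12.00]

The posterior is symmetric, so the 99% equal-tailed interval is θ = 2.86 ± z·3.55 with z = 2.576.
Half-width: 2.576 × 3.55 = 9.14.
2.86 − 9.14 = -6.28; 2.86 + 9.14 = 12.00.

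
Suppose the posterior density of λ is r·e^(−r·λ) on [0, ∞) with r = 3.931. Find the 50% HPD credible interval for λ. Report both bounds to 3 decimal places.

The exponential density is strictly decreasing on [0, ∞), so the HPD interval is anchored at 0: [0, q] with P(λ ≤ q) = 0.50.
q = −ln(1 − 0.50) / 3.931 = 0.6931 / 3.931 = 0.176.

[0.000, 0.176]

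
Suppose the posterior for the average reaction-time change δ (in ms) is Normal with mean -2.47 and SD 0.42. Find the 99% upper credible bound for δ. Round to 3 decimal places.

-1.493

Need U with P(δ ≤ U) = 0.99: U = -2.47 + z_{0.01}·0.42.
z = 2.326; U = -2.47 + 2.326 × 0.42 = -1.493.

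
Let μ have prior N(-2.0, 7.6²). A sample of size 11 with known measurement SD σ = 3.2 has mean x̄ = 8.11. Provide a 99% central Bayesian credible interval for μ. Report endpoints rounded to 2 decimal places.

[5.48, 10.42]

Posterior precision = 1/7.6² + 11/3.2² = 0.0173 + 1.0742 = 1.0915, so posterior SD = 0.9572.
Posterior mean = (-2.0/7.6² + 11·8.11/3.2²) / 1.0915 = 7.9496.
Interval: 7.9496 ± 2.576 × 0.9572 → [5.48, 10.42].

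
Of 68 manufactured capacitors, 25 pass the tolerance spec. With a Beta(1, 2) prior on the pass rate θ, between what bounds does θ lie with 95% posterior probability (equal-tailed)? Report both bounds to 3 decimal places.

[0.259, 0.481]

Posterior: Beta(1+25, 2+43) = Beta(26, 45).
Equal-tailed 95% interval: the 0.025 and 0.975 quantiles of Beta(26, 45).
Posterior mean ≈ 0.366, SD ≈ 0.057; a Normal approximation gives roughly [0.255, 0.477].
Exact: F⁻¹(0.025) = 0.259; F⁻¹(0.975) = 0.481.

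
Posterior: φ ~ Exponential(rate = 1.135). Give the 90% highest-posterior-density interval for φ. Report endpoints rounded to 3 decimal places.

The exponential density is strictly decreasing on [0, ∞), so the HPD interval is anchored at 0: [0, q] with P(φ ≤ q) = 0.90.
q = −ln(1 − 0.90) / 1.135 = 2.3026 / 1.135 = 2.029.

[0.000, 2.029]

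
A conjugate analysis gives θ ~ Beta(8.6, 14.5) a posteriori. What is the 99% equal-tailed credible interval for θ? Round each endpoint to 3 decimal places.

[0.148, 0.636]

Posterior: Beta(8.6, 14.5).
Equal-tailed 99% interval: the 0.005 and 0.995 quantiles of Beta(8.6, 14.5).
Posterior mean ≈ 0.372, SD ≈ 0.098; a Normal approximation gives roughly [0.119, 0.626].
Exact: F⁻¹(0.005) = 0.148; F⁻¹(0.995) = 0.636.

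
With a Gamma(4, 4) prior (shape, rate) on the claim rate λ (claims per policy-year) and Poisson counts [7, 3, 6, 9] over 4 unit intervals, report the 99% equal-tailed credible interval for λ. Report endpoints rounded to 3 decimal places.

[2.126, 5.592]

Posterior: Gamma(4+25, 4+4) = Gamma(29, 8) (shape, rate).
Equal-tailed 99% interval: Gamma(29, 8) quantiles at 0.005 and 0.995.
Posterior mean ≈ 3.625, SD ≈ 0.673; a Normal approximation gives roughly [1.891, 5.359].
Exact: lower = 2.126; upper = 5.592.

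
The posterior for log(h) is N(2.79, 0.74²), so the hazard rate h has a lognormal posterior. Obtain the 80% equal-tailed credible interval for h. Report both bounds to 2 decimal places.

[6.31, 42.03]

On the log scale the 80% interval is 2.79 ± 1.282 × 0.74 = [1.8417, 3.7383].
Exponentiate: [e^1.8417, e^3.7383] = [6.31, 42.03].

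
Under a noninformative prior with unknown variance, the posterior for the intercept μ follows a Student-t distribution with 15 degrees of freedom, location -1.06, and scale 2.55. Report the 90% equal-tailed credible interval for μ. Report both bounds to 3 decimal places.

[-5.530, 3.410]

The t_15 distribution is symmetric; the 90% interval is -1.06 ± t·2.55 with t_{0.95,15} = 1.753.
Half-width: 1.753 × 2.55 = 4.470.
-1.06 − 4.470 = -5.530; -1.06 + 4.470 = 3.410.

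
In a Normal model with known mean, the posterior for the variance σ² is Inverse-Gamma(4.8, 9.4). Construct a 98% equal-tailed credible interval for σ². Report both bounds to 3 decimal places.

[0.832, 7.943]

Inverse-Gamma(4.8, 9.4) quantiles: F⁻¹(0.01) and F⁻¹(0.99).
Equivalently, 1/σ² ~ Gamma(4.8, rate = 9.4); invert its 0.99 and 0.01 quantiles.
Posterior mean ≈ 2.474, SD ≈ 1.478; a Normal approximation gives roughly [-0.965, 5.913].
Exact: lower = 0.832; upper = 7.943.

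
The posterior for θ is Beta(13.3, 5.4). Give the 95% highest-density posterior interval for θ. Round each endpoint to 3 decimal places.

The posterior is unimodal and skewed, so the HPD interval has equal density at both endpoints and is the shortest 95% interval.
Solving f(0.510) = f(0.900) with F(0.900) − F(0.510) = 0.95 gives [0.510, 0.900].
For comparison, the equal-tailed interval is [0.493, 0.887]; the HPD is narrower and shifted toward the mode.

[0.510, 0.900]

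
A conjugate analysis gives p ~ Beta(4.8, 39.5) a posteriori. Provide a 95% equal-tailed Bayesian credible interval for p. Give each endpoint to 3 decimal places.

[0.036, 0.214]

Posterior: Beta(4.8, 39.5).
Equal-tailed 95% interval: the 0.025 and 0.975 quantiles of Beta(4.8, 39.5).
Posterior mean ≈ 0.108, SD ≈ 0.046; a Normal approximation gives roughly [0.018, 0.199].
Exact: F⁻¹(0.025) = 0.036; F⁻¹(0.975) = 0.214.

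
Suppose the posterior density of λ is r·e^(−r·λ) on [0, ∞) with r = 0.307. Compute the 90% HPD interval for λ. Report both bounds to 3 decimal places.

The exponential density is strictly decreasing on [0, ∞), so the HPD interval is anchored at 0: [0, q] with P(λ ≤ q) = 0.90.
q = −ln(1 − 0.90) / 0.307 = 2.3026 / 0.307 = 7.500.

[0.000, 7.500]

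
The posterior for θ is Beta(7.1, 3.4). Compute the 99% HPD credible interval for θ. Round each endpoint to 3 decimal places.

[0.316, 0.959]

The posterior is unimodal and skewed, so the HPD interval has equal density at both endpoints and is the shortest 99% interval.
Solving f(0.316) = f(0.959) with F(0.959) − F(0.316) = 0.99 gives [0.316, 0.959].
For comparison, the equal-tailed interval is [0.293, 0.946]; the HPD is narrower and shifted toward the mode.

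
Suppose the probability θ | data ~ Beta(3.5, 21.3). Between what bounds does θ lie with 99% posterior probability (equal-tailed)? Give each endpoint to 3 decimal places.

Posterior: Beta(3.5, 21.3).
Equal-tailed 99% interval: the 0.005 and 0.995 quantiles of Beta(3.5, 21.3).
Posterior mean ≈ 0.141, SD ≈ 0.069; a Normal approximation gives roughly [-0.035, 0.318].
Exact: F⁻¹(0.005) = 0.022; F⁻¹(0.995) = 0.363.

[0.022, 0.363]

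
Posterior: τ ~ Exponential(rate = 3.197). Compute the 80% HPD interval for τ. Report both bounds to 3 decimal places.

[0.000, 0.503]

The exponential density is strictly decreasing on [0, ∞), so the HPD interval is anchored at 0: [0, q] with P(τ ≤ q) = 0.80.
q = −ln(1 − 0.80) / 3.197 = 1.6094 / 3.197 = 0.503.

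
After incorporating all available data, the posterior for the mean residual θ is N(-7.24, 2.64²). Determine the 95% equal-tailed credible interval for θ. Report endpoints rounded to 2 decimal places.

[-12.41, -2.07]

The posterior is symmetric, so the 95% equal-tailed interval is θ = -7.24 ± z·2.64 with z = 1.960.
Half-width: 1.960 × 2.64 = 5.17.
-7.24 − 5.17 = -12.41; -7.24 + 5.17 = -2.07.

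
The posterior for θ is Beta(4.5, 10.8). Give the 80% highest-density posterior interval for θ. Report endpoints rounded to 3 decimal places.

[0.136, 0.425]

The posterior is unimodal and skewed, so the HPD interval has equal density at both endpoints and is the shortest 80% interval.
Solving f(0.136) = f(0.425) with F(0.425) − F(0.136) = 0.80 gives [0.136, 0.425].
For comparison, the equal-tailed interval is [0.154, 0.447]; the HPD is narrower and shifted toward the mode.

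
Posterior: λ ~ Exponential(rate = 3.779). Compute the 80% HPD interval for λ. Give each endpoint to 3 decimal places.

The exponential density is strictly decreasing on [0, ∞), so the HPD interval is anchored at 0: [0, q] with P(λ ≤ q) = 0.80.
q = −ln(1 − 0.80) / 3.779 = 1.6094 / 3.779 = 0.426.

[0.000, 0.426]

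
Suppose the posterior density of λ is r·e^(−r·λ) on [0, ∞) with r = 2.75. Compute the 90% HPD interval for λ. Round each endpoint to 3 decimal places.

[0.000, 0.837]

The exponential density is strictly decreasing on [0, ∞), so the HPD interval is anchored at 0: [0, q] with P(λ ≤ q) = 0.90.
q = −ln(1 − 0.90) / 2.75 = 2.3026 / 2.75 = 0.837.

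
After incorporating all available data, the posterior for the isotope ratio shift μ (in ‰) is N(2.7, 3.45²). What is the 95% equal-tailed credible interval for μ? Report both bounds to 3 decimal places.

[-4.062, 9.462]

The posterior is symmetric, so the 95% equal-tailed interval is μ = 2.7 ± z·3.45 with z = 1.960.
Half-width: 1.960 × 3.45 = 6.762.
2.7 − 6.762 = -4.062; 2.7 + 6.762 = 9.462.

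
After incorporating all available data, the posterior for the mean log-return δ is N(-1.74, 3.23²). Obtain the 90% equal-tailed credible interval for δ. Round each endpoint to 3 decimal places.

[-7.053, 3.573]

The posterior is symmetric, so the 90% equal-tailed interval is δ = -1.74 ± z·3.23 with z = 1.645.
Half-width: 1.645 × 3.23 = 5.313.
-1.74 − 5.313 = -7.053; -1.74 + 5.313 = 3.573.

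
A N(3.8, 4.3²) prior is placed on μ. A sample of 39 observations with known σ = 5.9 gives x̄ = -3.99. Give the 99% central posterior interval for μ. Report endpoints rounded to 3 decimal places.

[-6.008, -1.254]

Posterior precision = 1/4.3² + 39/5.9² = 0.0541 + 1.1204 = 1.1745, so posterior SD = 0.9227.
Posterior mean = (3.8/4.3² + 39·-3.99/5.9²) / 1.1745 = -3.6313.
Interval: -3.6313 ± 2.576 × 0.9227 → [-6.008, -1.254].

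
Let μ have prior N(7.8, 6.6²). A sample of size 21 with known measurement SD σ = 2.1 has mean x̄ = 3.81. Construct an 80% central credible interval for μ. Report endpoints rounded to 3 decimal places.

Posterior precision = 1/6.6² + 21/2.1² = 0.0230 + 4.7619 = 4.7849, so posterior SD = 0.4572.
Posterior mean = (7.8/6.6² + 21·3.81/2.1²) / 4.7849 = 3.8291.
Interval: 3.8291 ± 1.282 × 0.4572 → [3.243, 4.415].

[3.243, 4.415]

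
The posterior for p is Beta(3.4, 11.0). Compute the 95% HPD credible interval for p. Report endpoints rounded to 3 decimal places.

[0.046, 0.448]

The posterior is unimodal and skewed, so the HPD interval has equal density at both endpoints and is the shortest 95% interval.
Solving f(0.046) = f(0.448) with F(0.448) − F(0.046) = 0.95 gives [0.046, 0.448].
For comparison, the equal-tailed interval is [0.064, 0.477]; the HPD is narrower and shifted toward the mode.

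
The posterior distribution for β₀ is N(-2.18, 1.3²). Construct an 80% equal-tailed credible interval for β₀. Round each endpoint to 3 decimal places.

[-3.846, -0.514]

The posterior is symmetric, so the 80% equal-tailed interval is β₀ = -2.18 ± z·1.3 with z = 1.282.
Half-width: 1.282 × 1.3 = 1.666.
-2.18 − 1.666 = -3.846; -2.18 + 1.666 = -0.514.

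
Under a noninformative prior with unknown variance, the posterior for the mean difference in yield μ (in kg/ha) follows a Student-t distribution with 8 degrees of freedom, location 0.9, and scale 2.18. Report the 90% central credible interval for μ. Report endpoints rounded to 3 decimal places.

The t_8 distribution is symmetric; the 90% interval is 0.9 ± t·2.18 with t_{0.95,8} = 1.860.
Half-width: 1.860 × 2.18 = 4.054.
0.9 − 4.054 = -3.154; 0.9 + 4.054 = 4.954.

[-3.154, 4.954]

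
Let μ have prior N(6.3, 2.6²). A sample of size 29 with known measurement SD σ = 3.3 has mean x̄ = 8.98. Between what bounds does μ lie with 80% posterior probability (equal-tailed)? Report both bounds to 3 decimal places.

[8.075, 9.603]

Posterior precision = 1/2.6² + 29/3.3² = 0.1479 + 2.6630 = 2.8109, so posterior SD = 0.5965.
Posterior mean = (6.3/2.6² + 29·8.98/3.3²) / 2.8109 = 8.8390.
Interval: 8.8390 ± 1.282 × 0.5965 → [8.075, 9.603].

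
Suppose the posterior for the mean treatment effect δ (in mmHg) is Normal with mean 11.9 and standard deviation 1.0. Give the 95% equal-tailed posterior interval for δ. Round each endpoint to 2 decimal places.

[9.94, 13.86]

The posterior is symmetric, so the 95% equal-tailed interval is δ = 11.9 ± z·1.0 with z = 1.960.
Half-width: 1.960 × 1.0 = 1.96.
11.9 − 1.96 = 9.94; 11.9 + 1.96 = 13.86.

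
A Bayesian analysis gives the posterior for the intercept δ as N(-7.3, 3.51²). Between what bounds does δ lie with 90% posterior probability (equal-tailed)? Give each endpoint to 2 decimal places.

The posterior is symmetric, so the 90% equal-tailed interval is δ = -7.3 ± z·3.51 with z = 1.645.
Half-width: 1.645 × 3.51 = 5.77.
-7.3 − 5.77 = -13.07; -7.3 + 5.77 = -1.53.

[-13.07, -1.53]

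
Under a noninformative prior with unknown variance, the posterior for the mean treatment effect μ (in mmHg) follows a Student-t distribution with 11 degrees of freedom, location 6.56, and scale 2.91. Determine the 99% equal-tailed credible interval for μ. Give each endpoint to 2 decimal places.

[-2.48, 15.60]

The t_11 distribution is symmetric; the 99% interval is 6.56 ± t·2.91 with t_{0.995,11} = 3.106.
Half-width: 3.106 × 2.91 = 9.04.
6.56 − 9.04 = -2.48; 6.56 + 9.04 = 15.60.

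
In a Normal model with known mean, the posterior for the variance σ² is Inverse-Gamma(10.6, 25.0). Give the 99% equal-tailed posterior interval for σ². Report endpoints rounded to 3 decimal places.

[1.200, 6.131]

Inverse-Gamma(10.6, 25.0) quantiles: F⁻¹(0.005) and F⁻¹(0.995).
Equivalently, 1/σ² ~ Gamma(10.6, rate = 25.0); invert its 0.995 and 0.005 quantiles.
Posterior mean ≈ 2.604, SD ≈ 0.888; a Normal approximation gives roughly [0.317, 4.892].
Exact: lower = 1.200; upper = 6.131.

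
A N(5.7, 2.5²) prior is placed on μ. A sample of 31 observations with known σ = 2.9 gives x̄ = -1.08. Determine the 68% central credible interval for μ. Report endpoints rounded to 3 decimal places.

[-1.305, -0.291]

Posterior precision = 1/2.5² + 31/2.9² = 0.1600 + 3.6861 = 3.8461, so posterior SD = 0.5099.
Posterior mean = (5.7/2.5² + 31·-1.08/2.9²) / 3.8461 = -0.7979.
Interval: -0.7979 ± 0.994 × 0.5099 → [-1.305, -0.291].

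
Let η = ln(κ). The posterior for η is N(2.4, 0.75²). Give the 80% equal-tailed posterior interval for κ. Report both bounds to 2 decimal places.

[4.22, 28.82]

On the log scale the 80% interval is 2.4 ± 1.282 × 0.75 = [1.4388, 3.3612].
Exponentiate: [e^1.4388, e^3.3612] = [4.22, 28.82].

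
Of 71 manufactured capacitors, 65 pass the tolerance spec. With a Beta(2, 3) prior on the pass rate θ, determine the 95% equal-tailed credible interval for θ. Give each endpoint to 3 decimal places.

Posterior: Beta(2+65, 3+6) = Beta(67, 9).
Equal-tailed 95% interval: the 0.025 and 0.975 quantiles of Beta(67, 9).
Posterior mean ≈ 0.882, SD ≈ 0.037; a Normal approximation gives roughly [0.809, 0.954].
Exact: F⁻¹(0.025) = 0.801; F⁻¹(0.975) = 0.944.

[0.801, 0.944]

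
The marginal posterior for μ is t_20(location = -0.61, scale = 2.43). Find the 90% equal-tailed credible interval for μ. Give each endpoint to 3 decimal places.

The t_20 distribution is symmetric; the 90% interval is -0.61 ± t·2.43 with t_{0.95,20} = 1.725.
Half-width: 1.725 × 2.43 = 4.191.
-0.61 − 4.191 = -4.801; -0.61 + 4.191 = 3.581.

[-4.801, 3.581]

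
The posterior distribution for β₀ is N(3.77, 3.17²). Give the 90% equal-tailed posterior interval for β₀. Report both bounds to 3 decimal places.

[-1.444, 8.984]

The posterior is symmetric, so the 90% equal-tailed interval is β₀ = 3.77 ± z·3.17 with z = 1.645.
Half-width: 1.645 × 3.17 = 5.214.
3.77 − 5.214 = -1.444; 3.77 + 5.214 = 8.984.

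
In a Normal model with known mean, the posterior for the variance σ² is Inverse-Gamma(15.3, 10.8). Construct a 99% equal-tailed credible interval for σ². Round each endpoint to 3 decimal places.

Inverse-Gamma(15.3, 10.8) quantiles: F⁻¹(0.005) and F⁻¹(0.995).
Equivalently, 1/σ² ~ Gamma(15.3, rate = 10.8); invert its 0.995 and 0.005 quantiles.
Posterior mean ≈ 0.755, SD ≈ 0.207; a Normal approximation gives roughly [0.222, 1.289].
Exact: lower = 0.397; upper = 1.522.

[0.397, 1.522]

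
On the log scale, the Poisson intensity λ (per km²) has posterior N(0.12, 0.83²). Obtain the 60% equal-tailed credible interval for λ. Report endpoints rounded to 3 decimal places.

On the log scale the 60% interval is 0.12 ± 0.842 × 0.83 = [-0.5785, 0.8185].
Exponentiate: [e^-0.5785, e^0.8185] = [0.561, 2.267].

[0.561, 2.267]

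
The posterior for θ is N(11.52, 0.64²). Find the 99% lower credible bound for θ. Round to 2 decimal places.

Need L with P(θ ≥ L) = 0.99: L = 11.52 − z_{0.01}·0.64.
z = 2.326; L = 11.52 − 2.326 × 0.64 = 10.03.

10.03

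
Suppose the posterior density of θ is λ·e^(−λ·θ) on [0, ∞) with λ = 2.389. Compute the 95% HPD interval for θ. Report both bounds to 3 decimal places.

[0.000, 1.254]

The exponential density is strictly decreasing on [0, ∞), so the HPD interval is anchored at 0: [0, q] with P(θ ≤ q) = 0.95.
q = −ln(1 − 0.95) / 2.389 = 2.9957 / 2.389 = 1.254.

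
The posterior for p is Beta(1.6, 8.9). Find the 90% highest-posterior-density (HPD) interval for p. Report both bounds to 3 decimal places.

[0.003, 0.302]

The posterior is unimodal and skewed, so the HPD interval has equal density at both endpoints and is the shortest 90% interval.
Solving f(0.003) = f(0.302) with F(0.302) − F(0.003) = 0.90 gives [0.003, 0.302].
For comparison, the equal-tailed interval is [0.022, 0.359]; the HPD is narrower and shifted toward the mode.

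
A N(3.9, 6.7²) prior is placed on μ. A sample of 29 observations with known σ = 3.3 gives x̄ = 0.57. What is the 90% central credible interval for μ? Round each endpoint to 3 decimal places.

Posterior precision = 1/6.7² + 29/3.3² = 0.0223 + 2.6630 = 2.6853, so posterior SD = 0.6102.
Posterior mean = (3.9/6.7² + 29·0.57/3.3²) / 2.6853 = 0.5976.
Interval: 0.5976 ± 1.645 × 0.6102 → [-0.406, 1.601].

[-0.406, 1.601]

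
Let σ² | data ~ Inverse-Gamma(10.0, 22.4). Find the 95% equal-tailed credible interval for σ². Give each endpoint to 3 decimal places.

[1.311, 4.671]

Inverse-Gamma(10.0, 22.4) quantiles: F⁻¹(0.025) and F⁻¹(0.975).
Equivalently, 1/σ² ~ Gamma(10.0, rate = 22.4); invert its 0.975 and 0.025 quantiles.
Posterior mean ≈ 2.489, SD ≈ 0.880; a Normal approximation gives roughly [0.764, 4.214].
Exact: lower = 1.311; upper = 4.671.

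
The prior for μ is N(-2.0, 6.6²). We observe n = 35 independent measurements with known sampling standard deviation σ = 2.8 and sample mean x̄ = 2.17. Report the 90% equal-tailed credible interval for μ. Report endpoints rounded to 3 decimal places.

[1.372, 2.925]

Posterior precision = 1/6.6² + 35/2.8² = 0.0230 + 4.4643 = 4.4872, so posterior SD = 0.4721.
Posterior mean = (-2.0/6.6² + 35·2.17/2.8²) / 4.4872 = 2.1487.
Interval: 2.1487 ± 1.645 × 0.4721 → [1.372, 2.925].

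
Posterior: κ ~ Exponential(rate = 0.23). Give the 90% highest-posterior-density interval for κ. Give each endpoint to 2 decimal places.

[0.00, 10.01]

The exponential density is strictly decreasing on [0, ∞), so the HPD interval is anchored at 0: [0, q] with P(κ ≤ q) = 0.90.
q = −ln(1 − 0.90) / 0.23 = 2.3026 / 0.23 = 10.01.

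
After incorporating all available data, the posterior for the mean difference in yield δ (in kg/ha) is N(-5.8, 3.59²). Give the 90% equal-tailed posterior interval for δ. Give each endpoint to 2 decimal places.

The posterior is symmetric, so the 90% equal-tailed interval is δ = -5.8 ± z·3.59 with z = 1.645.
Half-width: 1.645 × 3.59 = 5.91.
-5.8 − 5.91 = -11.71; -5.8 + 5.91 = 0.11.

[-11.71, 0.11]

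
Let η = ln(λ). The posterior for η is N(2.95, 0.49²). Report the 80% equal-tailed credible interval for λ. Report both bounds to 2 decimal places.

On the log scale the 80% interval is 2.95 ± 1.282 × 0.49 = [2.3220, 3.5780].
Exponentiate: [e^2.3220, e^3.5780] = [10.20, 35.80].

[10.20, 35.80]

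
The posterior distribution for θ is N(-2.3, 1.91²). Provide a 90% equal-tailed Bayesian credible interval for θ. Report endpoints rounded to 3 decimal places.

The posterior is symmetric, so the 90% equal-tailed interval is θ = -2.3 ± z·1.91 with z = 1.645.
Half-width: 1.645 × 1.91 = 3.142.
-2.3 − 3.142 = -5.442; -2.3 + 3.142 = 0.842.

[-5.442, 0.842]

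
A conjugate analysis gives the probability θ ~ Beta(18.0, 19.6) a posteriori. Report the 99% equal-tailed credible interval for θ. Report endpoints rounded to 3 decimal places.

[0.279, 0.683]

Posterior: Beta(18.0, 19.6).
Equal-tailed 99% interval: the 0.005 and 0.995 quantiles of Beta(18.0, 19.6).
Posterior mean ≈ 0.479, SD ≈ 0.080; a Normal approximation gives roughly [0.272, 0.686].
Exact: F⁻¹(0.005) = 0.279; F⁻¹(0.995) = 0.683.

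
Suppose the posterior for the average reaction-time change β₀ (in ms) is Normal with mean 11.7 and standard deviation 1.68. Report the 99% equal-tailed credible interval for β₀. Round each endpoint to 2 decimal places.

The posterior is symmetric, so the 99% equal-tailed interval is β₀ = 11.7 ± z·1.68 with z = 2.576.
Half-width: 2.576 × 1.68 = 4.33.
11.7 − 4.33 = 7.37; 11.7 + 4.33 = 16.03.

[7.37, 16.03]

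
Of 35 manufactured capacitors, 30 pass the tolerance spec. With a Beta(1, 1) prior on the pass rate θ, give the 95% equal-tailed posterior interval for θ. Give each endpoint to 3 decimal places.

Posterior: Beta(1+30, 1+5) = Beta(31, 6).
Equal-tailed 95% interval: the 0.025 and 0.975 quantiles of Beta(31, 6).
Posterior mean ≈ 0.838, SD ≈ 0.060; a Normal approximation gives roughly [0.721, 0.955].
Exact: F⁻¹(0.025) = 0.705; F⁻¹(0.975) = 0.936.

[0.705, 0.936]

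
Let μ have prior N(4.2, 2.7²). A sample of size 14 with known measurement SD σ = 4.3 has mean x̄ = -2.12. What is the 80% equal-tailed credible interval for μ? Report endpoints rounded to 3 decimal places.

[-2.506, 0.205]

Posterior precision = 1/2.7² + 14/4.3² = 0.1372 + 0.7572 = 0.8943, so posterior SD = 1.0574.
Posterior mean = (4.2/2.7² + 14·-2.12/4.3²) / 0.8943 = -1.1506.
Interval: -1.1506 ± 1.282 × 1.0574 → [-2.506, 0.205].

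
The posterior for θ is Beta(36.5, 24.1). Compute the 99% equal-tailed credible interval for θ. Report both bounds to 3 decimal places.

Posterior: Beta(36.5, 24.1).
Equal-tailed 99% interval: the 0.005 and 0.995 quantiles of Beta(36.5, 24.1).
Posterior mean ≈ 0.602, SD ≈ 0.062; a Normal approximation gives roughly [0.442, 0.763].
Exact: F⁻¹(0.005) = 0.438; F⁻¹(0.995) = 0.754.

[0.438, 0.754]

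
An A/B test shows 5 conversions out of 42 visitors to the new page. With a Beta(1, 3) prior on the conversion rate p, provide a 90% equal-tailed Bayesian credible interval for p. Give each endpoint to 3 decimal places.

Posterior: Beta(1+5, 3+37) = Beta(6, 40).
Equal-tailed 90% interval: the 0.05 and 0.95 quantiles of Beta(6, 40).
Posterior mean ≈ 0.130, SD ≈ 0.049; a Normal approximation gives roughly [0.050, 0.211].
Exact: F⁻¹(0.05) = 0.060; F⁻¹(0.95) = 0.220.

[0.060, 0.220]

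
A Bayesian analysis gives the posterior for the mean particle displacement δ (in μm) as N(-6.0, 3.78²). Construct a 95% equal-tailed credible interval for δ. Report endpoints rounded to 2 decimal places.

The posterior is symmetric, so the 95% equal-tailed interval is δ = -6.0 ± z·3.78 with z = 1.960.
Half-width: 1.960 × 3.78 = 7.41.
-6.0 − 7.41 = -13.41; -6.0 + 7.41 = 1.41.

[-13.41, 1.41]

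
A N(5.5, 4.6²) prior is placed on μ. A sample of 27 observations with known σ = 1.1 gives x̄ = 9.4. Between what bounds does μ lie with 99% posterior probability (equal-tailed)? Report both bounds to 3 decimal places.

[8.847, 9.936]

Posterior precision = 1/4.6² + 27/1.1² = 0.0473 + 22.3140 = 22.3613, so posterior SD = 0.2115.
Posterior mean = (5.5/4.6² + 27·9.4/1.1²) / 22.3613 = 9.3918.
Interval: 9.3918 ± 2.576 × 0.2115 → [8.847, 9.936].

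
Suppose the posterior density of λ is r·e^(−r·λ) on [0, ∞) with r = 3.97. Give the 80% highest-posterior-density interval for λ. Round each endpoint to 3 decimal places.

[0.000, 0.405]

The exponential density is strictly decreasing on [0, ∞), so the HPD interval is anchored at 0: [0, q] with P(λ ≤ q) = 0.80.
q = −ln(1 − 0.80) / 3.97 = 1.6094 / 3.97 = 0.405.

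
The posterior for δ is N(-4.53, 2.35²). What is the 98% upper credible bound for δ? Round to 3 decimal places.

Need U with P(δ ≤ U) = 0.98: U = -4.53 + z_{0.02}·2.35.
z = 2.054; U = -4.53 + 2.054 × 2.35 = 0.296.

0.296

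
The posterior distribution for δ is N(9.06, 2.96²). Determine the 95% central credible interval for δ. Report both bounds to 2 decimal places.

The posterior is symmetric, so the 95% equal-tailed interval is δ = 9.06 ± z·2.96 with z = 1.960.
Half-width: 1.960 × 2.96 = 5.80.
9.06 − 5.80 = 3.26; 9.06 + 5.80 = 14.86.

[3.26, 14.86]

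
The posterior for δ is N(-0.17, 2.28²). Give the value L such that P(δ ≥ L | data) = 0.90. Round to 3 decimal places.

Need L with P(δ ≥ L) = 0.90: L = -0.17 − z_{0.1}·2.28.
z = 1.282; L = -0.17 − 1.282 × 2.28 = -3.092.

-3.092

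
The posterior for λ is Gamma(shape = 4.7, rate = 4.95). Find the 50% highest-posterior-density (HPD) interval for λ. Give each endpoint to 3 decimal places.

[0.510, 1.048]

The posterior is unimodal and skewed, so the HPD interval has equal density at both endpoints and is the shortest 50% interval.
Solving f(0.510) = f(1.048) with F(1.048) − F(0.510) = 0.50 gives [0.510, 1.048].
For comparison, the equal-tailed interval is [0.630, 1.197]; the HPD is narrower and shifted toward the mode.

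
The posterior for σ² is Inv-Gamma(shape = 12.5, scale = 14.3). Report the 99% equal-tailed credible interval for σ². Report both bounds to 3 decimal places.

[0.609, 2.719]

Inverse-Gamma(12.5, 14.3) quantiles: F⁻¹(0.005) and F⁻¹(0.995).
Equivalently, 1/σ² ~ Gamma(12.5, rate = 14.3); invert its 0.995 and 0.005 quantiles.
Posterior mean ≈ 1.243, SD ≈ 0.384; a Normal approximation gives roughly [0.255, 2.232].
Exact: lower = 0.609; upper = 2.719.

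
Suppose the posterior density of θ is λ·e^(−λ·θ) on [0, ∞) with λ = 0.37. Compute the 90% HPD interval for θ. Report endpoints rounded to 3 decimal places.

The exponential density is strictly decreasing on [0, ∞), so the HPD interval is anchored at 0: [0, q] with P(θ ≤ q) = 0.90.
q = −ln(1 − 0.90) / 0.37 = 2.3026 / 0.37 = 6.223.

[0.000, 6.223]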